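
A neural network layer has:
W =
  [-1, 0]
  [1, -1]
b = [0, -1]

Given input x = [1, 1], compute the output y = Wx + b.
y = [-1, -1]

Wx = [-1×1 + 0×1, 1×1 + -1×1]
   = [-1, 0]
y = Wx + b = [-1 + 0, 0 + -1] = [-1, -1]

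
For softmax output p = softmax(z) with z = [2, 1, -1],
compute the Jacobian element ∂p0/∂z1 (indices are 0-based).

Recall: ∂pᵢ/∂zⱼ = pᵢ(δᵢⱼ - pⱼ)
∂p0/∂z1 = -0.183

p = softmax(z) = [0.7054, 0.2595, 0.03512]
p0 = 0.7054, p1 = 0.2595

∂p0/∂z1 = -p0 × p1 = -0.7054 × 0.2595 = -0.183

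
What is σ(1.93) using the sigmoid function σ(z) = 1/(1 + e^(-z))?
0.8732

sigmoid(1.93) = 1/(1 + e^(-1.93)) = 1/(1 + 0.1451) = 0.8732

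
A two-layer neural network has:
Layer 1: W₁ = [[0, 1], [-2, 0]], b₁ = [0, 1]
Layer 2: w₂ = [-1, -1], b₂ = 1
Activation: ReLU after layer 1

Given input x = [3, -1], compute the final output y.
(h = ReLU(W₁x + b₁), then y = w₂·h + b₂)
y = 1

Layer 1 pre-activation: z₁ = [-1, -5]
After ReLU: h = [0, 0]
Layer 2 output: y = -1×0 + -1×0 + 1 = 1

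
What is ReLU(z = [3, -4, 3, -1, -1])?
h = [3, 0, 3, 0, 0]

ReLU applied element-wise: max(0,3)=3, max(0,-4)=0, max(0,3)=3, max(0,-1)=0, max(0,-1)=0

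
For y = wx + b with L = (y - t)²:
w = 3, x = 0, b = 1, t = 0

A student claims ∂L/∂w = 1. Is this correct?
Incorrect

y = (3)(0) + 1 = 1
∂L/∂y = 2(y - t) = 2(1 - 0) = 2
∂y/∂w = x = 0
∂L/∂w = 2 × 0 = 0

Claimed value: 1
Incorrect: The correct gradient is 0.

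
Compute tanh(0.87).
0.7014

tanh(0.87) = (e^(0.87) - e^(-0.87))/(e^(0.87) + e^(-0.87)) = 0.7014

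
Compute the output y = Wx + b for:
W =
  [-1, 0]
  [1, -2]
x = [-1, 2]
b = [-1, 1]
y = [0, -4]

Wx = [-1×-1 + 0×2, 1×-1 + -2×2]
   = [1, -5]
y = Wx + b = [1 + -1, -5 + 1] = [0, -4]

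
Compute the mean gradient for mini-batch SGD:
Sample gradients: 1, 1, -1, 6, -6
Average gradient = 0.2

Average = (1/5)(1 + 1 + -1 + 6 + -6) = 1/5 = 0.2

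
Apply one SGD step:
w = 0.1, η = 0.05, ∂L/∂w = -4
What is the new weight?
w_new = 0.3

w_new = w - η·∂L/∂w = 0.1 - 0.05×(-4) = 0.1 - (-0.2) = 0.3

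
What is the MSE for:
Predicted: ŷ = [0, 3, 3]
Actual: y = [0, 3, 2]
MSE = 0.3333

MSE = (1/3)((0-0)² + (3-3)² + (3-2)²) = (1/3)(0 + 0 + 1) = 0.3333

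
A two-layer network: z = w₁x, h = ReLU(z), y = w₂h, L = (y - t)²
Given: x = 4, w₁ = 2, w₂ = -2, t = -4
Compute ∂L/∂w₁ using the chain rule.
∂L/∂w₁ = 192

Forward pass:
z = w₁x = 2×4 = 8
h = ReLU(8) = 8
y = w₂h = -2×8 = -16

Backward pass:
∂L/∂y = 2(y - t) = 2(-16 - -4) = -24
∂y/∂h = w₂ = -2
∂h/∂z = 1 (ReLU derivative)
∂z/∂w₁ = x = 4

∂L/∂w₁ = -24 × -2 × 1 × 4 = 192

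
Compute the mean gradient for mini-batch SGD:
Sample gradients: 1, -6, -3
Average gradient = -2.667

Average = (1/3)(1 + -6 + -3) = -8/3 = -2.667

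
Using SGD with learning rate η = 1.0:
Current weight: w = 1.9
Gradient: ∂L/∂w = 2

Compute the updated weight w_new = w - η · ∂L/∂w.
w_new = -0.1

w_new = w - η·∂L/∂w = 1.9 - 1.0×(2) = 1.9 - (2) = -0.1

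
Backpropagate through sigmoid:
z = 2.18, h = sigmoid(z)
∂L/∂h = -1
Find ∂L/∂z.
∂L/∂z = -0.09125

σ(2.18) = 0.8984
σ'(2.18) = σ(2.18)(1 - σ(2.18)) = 0.8984 × 0.1016 = 0.09125
∂L/∂z = ∂L/∂h · σ'(z) = -1 × 0.09125 = -0.09125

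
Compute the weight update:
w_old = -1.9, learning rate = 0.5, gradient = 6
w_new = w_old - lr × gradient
w_new = -4.9

w_new = w - η·∂L/∂w = -1.9 - 0.5×(6) = -1.9 - (3) = -4.9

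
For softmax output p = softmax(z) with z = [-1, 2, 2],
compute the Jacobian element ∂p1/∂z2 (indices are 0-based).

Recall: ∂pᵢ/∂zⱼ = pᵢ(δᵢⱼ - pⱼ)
∂p1/∂z2 = -0.238

p = softmax(z) = [0.02429, 0.4879, 0.4879]
p1 = 0.4879, p2 = 0.4879

∂p1/∂z2 = -p1 × p2 = -0.4879 × 0.4879 = -0.238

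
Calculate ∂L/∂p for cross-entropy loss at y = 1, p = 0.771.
∂L/∂p = -1.297

∂L/∂p = -y/p + (1-y)/(1-p) = -1/0.771 + 0 = -1.297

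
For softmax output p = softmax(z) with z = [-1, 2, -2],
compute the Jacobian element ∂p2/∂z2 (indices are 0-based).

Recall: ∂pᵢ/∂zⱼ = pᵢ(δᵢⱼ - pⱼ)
∂p2/∂z2 = 0.01685

p = softmax(z) = [0.04661, 0.9362, 0.01715]
p2 = 0.01715

∂p2/∂z2 = p2(1 - p2) = 0.01715 × (1 - 0.01715) = 0.01685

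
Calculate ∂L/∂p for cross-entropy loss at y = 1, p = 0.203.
∂L/∂p = -4.926

∂L/∂p = -y/p + (1-y)/(1-p) = -1/0.203 + 0 = -4.926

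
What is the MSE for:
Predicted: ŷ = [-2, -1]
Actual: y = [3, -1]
MSE = 12.5

MSE = (1/2)((-2-3)² + (-1--1)²) = (1/2)(25 + 0) = 12.5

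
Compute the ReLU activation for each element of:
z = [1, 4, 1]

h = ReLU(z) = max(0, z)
h = [1, 4, 1]

ReLU applied element-wise: max(0,1)=1, max(0,4)=4, max(0,1)=1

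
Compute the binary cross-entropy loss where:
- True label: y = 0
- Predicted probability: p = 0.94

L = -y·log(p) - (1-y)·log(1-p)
L = 2.813

L = -0·log(0.94) - 1·log(0.06) = -log(0.06) = 2.813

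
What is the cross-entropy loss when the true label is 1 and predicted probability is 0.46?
L = 0.7765

L = -1·log(0.46) - 0·log(0.54) = -log(0.46) = 0.7765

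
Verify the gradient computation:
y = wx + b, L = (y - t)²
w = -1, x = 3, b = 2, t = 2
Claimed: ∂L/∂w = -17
Incorrect

y = (-1)(3) + 2 = -1
∂L/∂y = 2(y - t) = 2(-1 - 2) = -6
∂y/∂w = x = 3
∂L/∂w = -6 × 3 = -18

Claimed value: -17
Incorrect: The correct gradient is -18.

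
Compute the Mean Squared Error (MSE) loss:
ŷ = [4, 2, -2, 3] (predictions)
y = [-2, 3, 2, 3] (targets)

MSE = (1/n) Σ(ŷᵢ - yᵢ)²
MSE = 13.25

MSE = (1/4)((4--2)² + (2-3)² + (-2-2)² + (3-3)²) = (1/4)(36 + 1 + 16 + 0) = 13.25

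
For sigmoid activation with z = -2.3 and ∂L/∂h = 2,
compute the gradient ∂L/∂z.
∂L/∂z = 0.1656

σ(-2.3) = 0.09112
σ'(-2.3) = σ(-2.3)(1 - σ(-2.3)) = 0.09112 × 0.9089 = 0.08282
∂L/∂z = ∂L/∂h · σ'(z) = 2 × 0.08282 = 0.1656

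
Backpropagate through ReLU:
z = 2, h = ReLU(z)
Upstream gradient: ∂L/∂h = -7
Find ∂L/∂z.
∂L/∂z = -7

h = ReLU(2) = 2
Since z > 0: ∂h/∂z = 1
∂L/∂z = ∂L/∂h · ∂h/∂z = -7 × 1 = -7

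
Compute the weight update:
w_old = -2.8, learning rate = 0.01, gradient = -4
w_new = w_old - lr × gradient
w_new = -2.76

w_new = w - η·∂L/∂w = -2.8 - 0.01×(-4) = -2.8 - (-0.04) = -2.76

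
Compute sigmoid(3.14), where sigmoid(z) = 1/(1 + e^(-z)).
0.9585

sigmoid(3.14) = 1/(1 + e^(-3.14)) = 1/(1 + 0.04328) = 0.9585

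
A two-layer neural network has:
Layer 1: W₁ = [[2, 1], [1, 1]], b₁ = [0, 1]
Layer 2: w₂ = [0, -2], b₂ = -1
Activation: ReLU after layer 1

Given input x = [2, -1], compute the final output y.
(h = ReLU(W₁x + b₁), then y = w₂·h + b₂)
y = -5

Layer 1 pre-activation: z₁ = [3, 2]
After ReLU: h = [3, 2]
Layer 2 output: y = 0×3 + -2×2 + -1 = -5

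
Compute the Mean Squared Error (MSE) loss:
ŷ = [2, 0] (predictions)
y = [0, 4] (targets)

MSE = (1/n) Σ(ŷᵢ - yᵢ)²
MSE = 10

MSE = (1/2)((2-0)² + (0-4)²) = (1/2)(4 + 16) = 10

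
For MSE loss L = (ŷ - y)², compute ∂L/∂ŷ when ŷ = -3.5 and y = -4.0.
∂L/∂ŷ = 1.0

∂L/∂ŷ = 2(ŷ - y) = 2(-3.5 - -4.0) = 2(0.5) = 1.0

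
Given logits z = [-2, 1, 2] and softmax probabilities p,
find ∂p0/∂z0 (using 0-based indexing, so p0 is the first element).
∂p0/∂z0 = 0.01304

p = softmax(z) = [0.01321, 0.2654, 0.7214]
p0 = 0.01321

∂p0/∂z0 = p0(1 - p0) = 0.01321 × (1 - 0.01321) = 0.01304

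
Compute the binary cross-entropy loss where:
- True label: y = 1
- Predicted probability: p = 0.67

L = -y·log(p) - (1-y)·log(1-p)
L = 0.4005

L = -1·log(0.67) - 0·log(0.33) = -log(0.67) = 0.4005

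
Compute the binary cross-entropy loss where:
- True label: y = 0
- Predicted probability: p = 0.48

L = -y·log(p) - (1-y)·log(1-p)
L = 0.6539

L = -0·log(0.48) - 1·log(0.52) = -log(0.52) = 0.6539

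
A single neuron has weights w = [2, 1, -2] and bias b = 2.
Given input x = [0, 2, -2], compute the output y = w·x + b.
y = 8

y = (2)(0) + (1)(2) + (-2)(-2) + 2 = 8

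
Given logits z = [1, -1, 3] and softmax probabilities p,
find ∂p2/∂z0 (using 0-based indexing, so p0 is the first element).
∂p2/∂z0 = -0.1017

p = softmax(z) = [0.1173, 0.01588, 0.8668]
p2 = 0.8668, p0 = 0.1173

∂p2/∂z0 = -p2 × p0 = -0.8668 × 0.1173 = -0.1017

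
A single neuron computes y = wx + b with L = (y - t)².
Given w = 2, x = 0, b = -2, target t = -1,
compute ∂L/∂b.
∂L/∂b = -2

y = wx + b = (2)(0) + -2 = -2
∂L/∂y = 2(y - t) = 2(-2 - -1) = -2
∂y/∂b = 1
∂L/∂b = ∂L/∂y · ∂y/∂b = -2 × 1 = -2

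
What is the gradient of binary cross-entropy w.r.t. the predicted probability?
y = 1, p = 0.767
∂L/∂p = -1.304

∂L/∂p = -y/p + (1-y)/(1-p) = -1/0.767 + 0 = -1.304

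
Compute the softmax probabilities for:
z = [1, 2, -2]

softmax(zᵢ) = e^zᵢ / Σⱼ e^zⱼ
p = [0.2654, 0.7214, 0.0132]

exp(z) = [2.718, 7.389, 0.1353]
Sum = 10.24
p = [0.2654, 0.7214, 0.0132]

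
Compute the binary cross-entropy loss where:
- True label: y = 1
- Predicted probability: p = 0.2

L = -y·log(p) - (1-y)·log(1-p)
L = 1.609

L = -1·log(0.2) - 0·log(0.8) = -log(0.2) = 1.609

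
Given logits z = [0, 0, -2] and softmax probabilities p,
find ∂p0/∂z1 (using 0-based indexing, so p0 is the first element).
∂p0/∂z1 = -0.2193

p = softmax(z) = [0.4683, 0.4683, 0.06338]
p0 = 0.4683, p1 = 0.4683

∂p0/∂z1 = -p0 × p1 = -0.4683 × 0.4683 = -0.2193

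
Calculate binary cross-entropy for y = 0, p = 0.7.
L = 1.204

L = -0·log(0.7) - 1·log(0.3) = -log(0.3) = 1.204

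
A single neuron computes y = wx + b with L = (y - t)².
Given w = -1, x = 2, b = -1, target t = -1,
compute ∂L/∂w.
∂L/∂w = -8

y = wx + b = (-1)(2) + -1 = -3
∂L/∂y = 2(y - t) = 2(-3 - -1) = -4
∂y/∂w = x = 2
∂L/∂w = ∂L/∂y · ∂y/∂w = -4 × 2 = -8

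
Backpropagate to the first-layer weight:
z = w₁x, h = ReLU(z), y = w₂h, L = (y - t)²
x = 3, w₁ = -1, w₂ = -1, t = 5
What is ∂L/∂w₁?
∂L/∂w₁ = 0

Forward pass:
z = w₁x = -1×3 = -3
h = ReLU(-3) = 0
y = w₂h = -1×0 = 0

Backward pass:
∂L/∂y = 2(y - t) = 2(0 - 5) = -10
∂y/∂h = w₂ = -1
∂h/∂z = 0 (ReLU derivative)
∂z/∂w₁ = x = 3

∂L/∂w₁ = -10 × -1 × 0 × 3 = 0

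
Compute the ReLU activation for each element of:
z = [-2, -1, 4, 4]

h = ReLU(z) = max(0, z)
h = [0, 0, 4, 4]

ReLU applied element-wise: max(0,-2)=0, max(0,-1)=0, max(0,4)=4, max(0,4)=4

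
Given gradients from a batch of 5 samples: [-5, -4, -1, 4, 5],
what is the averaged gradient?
Average gradient = -0.2

Average = (1/5)(-5 + -4 + -1 + 4 + 5) = -1/5 = -0.2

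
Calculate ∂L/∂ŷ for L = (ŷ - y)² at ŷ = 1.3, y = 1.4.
∂L/∂ŷ = -0.2

∂L/∂ŷ = 2(ŷ - y) = 2(1.3 - 1.4) = 2(-0.1) = -0.2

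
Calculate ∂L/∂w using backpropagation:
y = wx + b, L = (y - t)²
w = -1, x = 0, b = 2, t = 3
∂L/∂w = 0

y = wx + b = (-1)(0) + 2 = 2
∂L/∂y = 2(y - t) = 2(2 - 3) = -2
∂y/∂w = x = 0
∂L/∂w = ∂L/∂y · ∂y/∂w = -2 × 0 = 0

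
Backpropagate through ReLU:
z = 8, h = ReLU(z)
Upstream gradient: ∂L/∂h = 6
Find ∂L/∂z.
∂L/∂z = 6

h = ReLU(8) = 8
Since z > 0: ∂h/∂z = 1
∂L/∂z = ∂L/∂h · ∂h/∂z = 6 × 1 = 6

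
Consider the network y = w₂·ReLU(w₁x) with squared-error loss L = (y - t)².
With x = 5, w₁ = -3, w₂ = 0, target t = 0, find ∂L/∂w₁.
∂L/∂w₁ = 0

Forward pass:
z = w₁x = -3×5 = -15
h = ReLU(-15) = 0
y = w₂h = 0×0 = 0

Backward pass:
∂L/∂y = 2(y - t) = 2(0 - 0) = 0
∂y/∂h = w₂ = 0
∂h/∂z = 0 (ReLU derivative)
∂z/∂w₁ = x = 5

∂L/∂w₁ = 0 × 0 × 0 × 5 = 0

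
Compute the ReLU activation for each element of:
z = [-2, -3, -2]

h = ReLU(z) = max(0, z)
h = [0, 0, 0]

ReLU applied element-wise: max(0,-2)=0, max(0,-3)=0, max(0,-2)=0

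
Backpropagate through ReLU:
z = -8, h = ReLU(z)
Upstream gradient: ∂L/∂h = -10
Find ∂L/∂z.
∂L/∂z = 0

h = ReLU(-8) = 0
Since z < 0: ∂h/∂z = 0
∂L/∂z = ∂L/∂h · ∂h/∂z = -10 × 0 = 0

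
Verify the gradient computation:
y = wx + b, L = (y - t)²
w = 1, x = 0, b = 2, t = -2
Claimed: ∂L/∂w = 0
Correct

y = (1)(0) + 2 = 2
∂L/∂y = 2(y - t) = 2(2 - -2) = 8
∂y/∂w = x = 0
∂L/∂w = 8 × 0 = 0

Claimed value: 0
Correct: The correct gradient is 0.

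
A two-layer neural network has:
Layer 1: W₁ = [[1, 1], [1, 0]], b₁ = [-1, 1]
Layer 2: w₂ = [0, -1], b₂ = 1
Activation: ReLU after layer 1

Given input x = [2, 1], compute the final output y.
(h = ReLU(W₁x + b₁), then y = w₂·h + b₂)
y = -2

Layer 1 pre-activation: z₁ = [2, 3]
After ReLU: h = [2, 3]
Layer 2 output: y = 0×2 + -1×3 + 1 = -2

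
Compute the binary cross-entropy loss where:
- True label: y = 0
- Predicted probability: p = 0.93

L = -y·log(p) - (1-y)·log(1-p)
L = 2.659

L = -0·log(0.93) - 1·log(0.07) = -log(0.07) = 2.659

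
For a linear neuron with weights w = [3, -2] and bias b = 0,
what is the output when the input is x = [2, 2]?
y = 2

y = (3)(2) + (-2)(2) + 0 = 2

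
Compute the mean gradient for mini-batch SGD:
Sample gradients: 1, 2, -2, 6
Average gradient = 1.75

Average = (1/4)(1 + 2 + -2 + 6) = 7/4 = 1.75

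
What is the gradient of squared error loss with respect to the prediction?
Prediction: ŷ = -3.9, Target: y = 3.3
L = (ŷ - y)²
∂L/∂ŷ = -14.4

∂L/∂ŷ = 2(ŷ - y) = 2(-3.9 - 3.3) = 2(-7.2) = -14.4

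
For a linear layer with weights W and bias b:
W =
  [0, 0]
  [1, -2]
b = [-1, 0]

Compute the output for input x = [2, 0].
y = [-1, 2]

Wx = [0×2 + 0×0, 1×2 + -2×0]
   = [0, 2]
y = Wx + b = [0 + -1, 2 + 0] = [-1, 2]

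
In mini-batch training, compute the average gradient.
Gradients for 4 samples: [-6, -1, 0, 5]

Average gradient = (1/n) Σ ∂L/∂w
Average gradient = -0.5

Average = (1/4)(-6 + -1 + 0 + 5) = -2/4 = -0.5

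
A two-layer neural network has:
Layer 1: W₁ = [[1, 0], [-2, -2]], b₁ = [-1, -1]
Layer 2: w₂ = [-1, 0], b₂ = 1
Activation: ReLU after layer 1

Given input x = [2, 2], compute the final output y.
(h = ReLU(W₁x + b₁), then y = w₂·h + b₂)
y = 0

Layer 1 pre-activation: z₁ = [1, -9]
After ReLU: h = [1, 0]
Layer 2 output: y = -1×1 + 0×0 + 1 = 0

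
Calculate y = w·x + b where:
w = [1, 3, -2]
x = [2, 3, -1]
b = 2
y = 15

y = (1)(2) + (3)(3) + (-2)(-1) + 2 = 15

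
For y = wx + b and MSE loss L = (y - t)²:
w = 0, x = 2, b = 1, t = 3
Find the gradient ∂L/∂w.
∂L/∂w = -8

y = wx + b = (0)(2) + 1 = 1
∂L/∂y = 2(y - t) = 2(1 - 3) = -4
∂y/∂w = x = 2
∂L/∂w = ∂L/∂y · ∂y/∂w = -4 × 2 = -8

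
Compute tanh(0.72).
0.6169

tanh(0.72) = (e^(0.72) - e^(-0.72))/(e^(0.72) + e^(-0.72)) = 0.6169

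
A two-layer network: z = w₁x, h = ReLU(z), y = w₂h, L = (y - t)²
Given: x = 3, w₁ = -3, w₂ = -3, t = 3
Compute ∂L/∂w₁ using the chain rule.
∂L/∂w₁ = 0

Forward pass:
z = w₁x = -3×3 = -9
h = ReLU(-9) = 0
y = w₂h = -3×0 = 0

Backward pass:
∂L/∂y = 2(y - t) = 2(0 - 3) = -6
∂y/∂h = w₂ = -3
∂h/∂z = 0 (ReLU derivative)
∂z/∂w₁ = x = 3

∂L/∂w₁ = -6 × -3 × 0 × 3 = 0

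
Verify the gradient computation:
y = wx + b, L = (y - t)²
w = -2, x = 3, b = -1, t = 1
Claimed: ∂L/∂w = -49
Incorrect

y = (-2)(3) + -1 = -7
∂L/∂y = 2(y - t) = 2(-7 - 1) = -16
∂y/∂w = x = 3
∂L/∂w = -16 × 3 = -48

Claimed value: -49
Incorrect: The correct gradient is -48.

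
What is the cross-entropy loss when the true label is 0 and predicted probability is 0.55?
L = 0.7985

L = -0·log(0.55) - 1·log(0.45) = -log(0.45) = 0.7985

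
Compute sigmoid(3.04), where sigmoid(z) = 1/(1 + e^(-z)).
0.9543

sigmoid(3.04) = 1/(1 + e^(-3.04)) = 1/(1 + 0.04783) = 0.9543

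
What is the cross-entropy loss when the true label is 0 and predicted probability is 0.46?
L = 0.6162

L = -0·log(0.46) - 1·log(0.54) = -log(0.54) = 0.6162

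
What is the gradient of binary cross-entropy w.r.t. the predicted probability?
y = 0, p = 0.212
∂L/∂p = 1.269

∂L/∂p = -y/p + (1-y)/(1-p) = 0 + 1/0.788 = 1.269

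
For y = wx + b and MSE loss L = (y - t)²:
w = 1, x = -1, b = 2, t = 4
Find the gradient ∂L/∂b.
∂L/∂b = -6

y = wx + b = (1)(-1) + 2 = 1
∂L/∂y = 2(y - t) = 2(1 - 4) = -6
∂y/∂b = 1
∂L/∂b = ∂L/∂y · ∂y/∂b = -6 × 1 = -6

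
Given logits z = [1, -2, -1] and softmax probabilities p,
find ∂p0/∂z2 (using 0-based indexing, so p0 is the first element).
∂p0/∂z2 = -0.09636

p = softmax(z) = [0.8438, 0.04201, 0.1142]
p0 = 0.8438, p2 = 0.1142

∂p0/∂z2 = -p0 × p2 = -0.8438 × 0.1142 = -0.09636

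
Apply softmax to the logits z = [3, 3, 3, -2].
p = [0.3326, 0.3326, 0.3326, 0.0022]

exp(z) = [20.09, 20.09, 20.09, 0.1353]
Sum = 60.39
p = [0.3326, 0.3326, 0.3326, 0.0022]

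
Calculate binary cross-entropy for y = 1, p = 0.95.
L = 0.05129

L = -1·log(0.95) - 0·log(0.05) = -log(0.95) = 0.05129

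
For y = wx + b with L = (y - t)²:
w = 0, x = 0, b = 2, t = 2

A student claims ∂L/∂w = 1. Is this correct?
Incorrect

y = (0)(0) + 2 = 2
∂L/∂y = 2(y - t) = 2(2 - 2) = 0
∂y/∂w = x = 0
∂L/∂w = 0 × 0 = 0

Claimed value: 1
Incorrect: The correct gradient is 0.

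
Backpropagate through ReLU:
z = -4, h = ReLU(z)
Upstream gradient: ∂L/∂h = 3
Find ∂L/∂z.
∂L/∂z = 0

h = ReLU(-4) = 0
Since z < 0: ∂h/∂z = 0
∂L/∂z = ∂L/∂h · ∂h/∂z = 3 × 0 = 0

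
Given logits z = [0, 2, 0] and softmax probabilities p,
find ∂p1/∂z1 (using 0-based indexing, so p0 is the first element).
∂p1/∂z1 = 0.1676

p = softmax(z) = [0.1065, 0.787, 0.1065]
p1 = 0.787

∂p1/∂z1 = p1(1 - p1) = 0.787 × (1 - 0.787) = 0.1676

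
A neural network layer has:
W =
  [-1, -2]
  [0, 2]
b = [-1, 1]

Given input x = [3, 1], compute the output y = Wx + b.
y = [-6, 3]

Wx = [-1×3 + -2×1, 0×3 + 2×1]
   = [-5, 2]
y = Wx + b = [-5 + -1, 2 + 1] = [-6, 3]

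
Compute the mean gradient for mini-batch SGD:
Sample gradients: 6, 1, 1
Average gradient = 2.667

Average = (1/3)(6 + 1 + 1) = 8/3 = 2.667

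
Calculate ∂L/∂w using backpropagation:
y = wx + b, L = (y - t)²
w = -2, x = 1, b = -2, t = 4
∂L/∂w = -16

y = wx + b = (-2)(1) + -2 = -4
∂L/∂y = 2(y - t) = 2(-4 - 4) = -16
∂y/∂w = x = 1
∂L/∂w = ∂L/∂y · ∂y/∂w = -16 × 1 = -16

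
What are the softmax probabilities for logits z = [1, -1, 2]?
p = [0.2595, 0.0351, 0.7054]

exp(z) = [2.718, 0.3679, 7.389]
Sum = 10.48
p = [0.2595, 0.0351, 0.7054]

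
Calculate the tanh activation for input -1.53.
-0.9104

tanh(-1.53) = (e^(-1.53) - e^(1.53))/(e^(-1.53) + e^(1.53)) = -0.9104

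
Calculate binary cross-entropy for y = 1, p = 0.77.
L = 0.2614

L = -1·log(0.77) - 0·log(0.23) = -log(0.77) = 0.2614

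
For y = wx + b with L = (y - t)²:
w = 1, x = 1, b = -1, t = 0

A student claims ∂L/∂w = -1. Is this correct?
Incorrect

y = (1)(1) + -1 = 0
∂L/∂y = 2(y - t) = 2(0 - 0) = 0
∂y/∂w = x = 1
∂L/∂w = 0 × 1 = 0

Claimed value: -1
Incorrect: The correct gradient is 0.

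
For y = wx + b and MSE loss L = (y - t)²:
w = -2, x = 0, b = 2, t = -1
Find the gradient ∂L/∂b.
∂L/∂b = 6

y = wx + b = (-2)(0) + 2 = 2
∂L/∂y = 2(y - t) = 2(2 - -1) = 6
∂y/∂b = 1
∂L/∂b = ∂L/∂y · ∂y/∂b = 6 × 1 = 6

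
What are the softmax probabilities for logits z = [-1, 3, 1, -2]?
p = [0.0158, 0.8618, 0.1166, 0.0058]

exp(z) = [0.3679, 20.09, 2.718, 0.1353]
Sum = 23.31
p = [0.0158, 0.8618, 0.1166, 0.0058]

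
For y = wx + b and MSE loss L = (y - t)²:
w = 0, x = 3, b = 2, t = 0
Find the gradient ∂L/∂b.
∂L/∂b = 4

y = wx + b = (0)(3) + 2 = 2
∂L/∂y = 2(y - t) = 2(2 - 0) = 4
∂y/∂b = 1
∂L/∂b = ∂L/∂y · ∂y/∂b = 4 × 1 = 4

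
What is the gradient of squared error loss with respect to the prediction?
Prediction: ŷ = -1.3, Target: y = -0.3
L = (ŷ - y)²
∂L/∂ŷ = -2.0

∂L/∂ŷ = 2(ŷ - y) = 2(-1.3 - -0.3) = 2(-1.0) = -2.0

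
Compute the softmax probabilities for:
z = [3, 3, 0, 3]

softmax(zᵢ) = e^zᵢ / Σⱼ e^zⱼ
p = [0.3279, 0.3279, 0.0163, 0.3279]

exp(z) = [20.09, 20.09, 1, 20.09]
Sum = 61.26
p = [0.3279, 0.3279, 0.0163, 0.3279]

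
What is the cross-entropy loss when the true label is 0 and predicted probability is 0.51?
L = 0.7133

L = -0·log(0.51) - 1·log(0.49) = -log(0.49) = 0.7133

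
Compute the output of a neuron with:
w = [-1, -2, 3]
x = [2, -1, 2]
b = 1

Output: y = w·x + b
y = 7

y = (-1)(2) + (-2)(-1) + (3)(2) + 1 = 7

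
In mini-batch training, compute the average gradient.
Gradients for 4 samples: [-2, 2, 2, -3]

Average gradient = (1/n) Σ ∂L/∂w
Average gradient = -0.25

Average = (1/4)(-2 + 2 + 2 + -3) = -1/4 = -0.25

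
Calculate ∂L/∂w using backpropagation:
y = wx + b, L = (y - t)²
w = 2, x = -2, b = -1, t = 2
∂L/∂w = 28

y = wx + b = (2)(-2) + -1 = -5
∂L/∂y = 2(y - t) = 2(-5 - 2) = -14
∂y/∂w = x = -2
∂L/∂w = ∂L/∂y · ∂y/∂w = -14 × -2 = 28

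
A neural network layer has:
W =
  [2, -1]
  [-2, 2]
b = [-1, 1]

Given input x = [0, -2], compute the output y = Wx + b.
y = [1, -3]

Wx = [2×0 + -1×-2, -2×0 + 2×-2]
   = [2, -4]
y = Wx + b = [2 + -1, -4 + 1] = [1, -3]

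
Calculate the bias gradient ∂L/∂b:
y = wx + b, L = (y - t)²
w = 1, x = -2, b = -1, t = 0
∂L/∂b = -6

y = wx + b = (1)(-2) + -1 = -3
∂L/∂y = 2(y - t) = 2(-3 - 0) = -6
∂y/∂b = 1
∂L/∂b = ∂L/∂y · ∂y/∂b = -6 × 1 = -6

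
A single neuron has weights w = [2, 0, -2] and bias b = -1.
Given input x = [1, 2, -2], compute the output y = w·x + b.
y = 5

y = (2)(1) + (0)(2) + (-2)(-2) + -1 = 5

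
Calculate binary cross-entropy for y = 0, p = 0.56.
L = 0.821

L = -0·log(0.56) - 1·log(0.44) = -log(0.44) = 0.821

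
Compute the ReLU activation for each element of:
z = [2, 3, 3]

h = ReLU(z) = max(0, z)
h = [2, 3, 3]

ReLU applied element-wise: max(0,2)=2, max(0,3)=3, max(0,3)=3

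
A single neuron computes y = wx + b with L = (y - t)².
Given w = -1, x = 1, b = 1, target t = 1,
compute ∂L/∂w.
∂L/∂w = -2

y = wx + b = (-1)(1) + 1 = 0
∂L/∂y = 2(y - t) = 2(0 - 1) = -2
∂y/∂w = x = 1
∂L/∂w = ∂L/∂y · ∂y/∂w = -2 × 1 = -2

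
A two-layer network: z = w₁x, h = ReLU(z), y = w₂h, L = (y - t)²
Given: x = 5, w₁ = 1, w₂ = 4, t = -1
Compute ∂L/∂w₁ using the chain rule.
∂L/∂w₁ = 840

Forward pass:
z = w₁x = 1×5 = 5
h = ReLU(5) = 5
y = w₂h = 4×5 = 20

Backward pass:
∂L/∂y = 2(y - t) = 2(20 - -1) = 42
∂y/∂h = w₂ = 4
∂h/∂z = 1 (ReLU derivative)
∂z/∂w₁ = x = 5

∂L/∂w₁ = 42 × 4 × 1 × 5 = 840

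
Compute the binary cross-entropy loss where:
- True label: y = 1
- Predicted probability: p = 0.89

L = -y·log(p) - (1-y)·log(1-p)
L = 0.1165

L = -1·log(0.89) - 0·log(0.11) = -log(0.89) = 0.1165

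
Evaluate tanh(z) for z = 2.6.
0.989

tanh(2.6) = (e^(2.6) - e^(-2.6))/(e^(2.6) + e^(-2.6)) = 0.989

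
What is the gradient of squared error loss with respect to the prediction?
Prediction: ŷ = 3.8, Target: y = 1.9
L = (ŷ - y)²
∂L/∂ŷ = 3.8

∂L/∂ŷ = 2(ŷ - y) = 2(3.8 - 1.9) = 2(1.9) = 3.8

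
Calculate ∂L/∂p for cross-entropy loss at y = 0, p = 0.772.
∂L/∂p = 4.386

∂L/∂p = -y/p + (1-y)/(1-p) = 0 + 1/0.228 = 4.386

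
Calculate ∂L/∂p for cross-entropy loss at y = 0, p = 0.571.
∂L/∂p = 2.331

∂L/∂p = -y/p + (1-y)/(1-p) = 0 + 1/0.429 = 2.331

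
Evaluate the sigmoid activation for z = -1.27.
0.2193

sigmoid(-1.27) = 1/(1 + e^(1.27)) = 1/(1 + 3.561) = 0.2193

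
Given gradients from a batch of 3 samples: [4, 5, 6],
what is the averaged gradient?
Average gradient = 5

Average = (1/3)(4 + 5 + 6) = 15/3 = 5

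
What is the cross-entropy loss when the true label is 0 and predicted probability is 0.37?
L = 0.462

L = -0·log(0.37) - 1·log(0.63) = -log(0.63) = 0.462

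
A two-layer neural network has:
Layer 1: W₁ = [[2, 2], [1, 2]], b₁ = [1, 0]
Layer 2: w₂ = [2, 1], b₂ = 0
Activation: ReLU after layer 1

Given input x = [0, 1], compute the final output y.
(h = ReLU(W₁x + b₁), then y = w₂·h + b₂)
y = 8

Layer 1 pre-activation: z₁ = [3, 2]
After ReLU: h = [3, 2]
Layer 2 output: y = 2×3 + 1×2 + 0 = 8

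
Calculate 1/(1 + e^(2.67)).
0.06477

sigmoid(-2.67) = 1/(1 + e^(2.67)) = 1/(1 + 14.44) = 0.06477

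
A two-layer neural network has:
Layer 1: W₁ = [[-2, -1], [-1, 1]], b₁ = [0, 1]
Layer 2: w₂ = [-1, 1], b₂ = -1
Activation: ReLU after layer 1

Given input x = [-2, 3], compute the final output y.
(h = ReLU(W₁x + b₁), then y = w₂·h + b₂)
y = 4

Layer 1 pre-activation: z₁ = [1, 6]
After ReLU: h = [1, 6]
Layer 2 output: y = -1×1 + 1×6 + -1 = 4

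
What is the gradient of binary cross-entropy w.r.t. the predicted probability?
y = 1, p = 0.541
∂L/∂p = -1.848

∂L/∂p = -y/p + (1-y)/(1-p) = -1/0.541 + 0 = -1.848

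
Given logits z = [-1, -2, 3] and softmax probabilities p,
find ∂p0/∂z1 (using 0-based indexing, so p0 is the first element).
∂p0/∂z1 = -0.0001175

p = softmax(z) = [0.01787, 0.006573, 0.9756]
p0 = 0.01787, p1 = 0.006573

∂p0/∂z1 = -p0 × p1 = -0.01787 × 0.006573 = -0.0001175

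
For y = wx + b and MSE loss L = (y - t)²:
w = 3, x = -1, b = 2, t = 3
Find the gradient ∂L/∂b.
∂L/∂b = -8

y = wx + b = (3)(-1) + 2 = -1
∂L/∂y = 2(y - t) = 2(-1 - 3) = -8
∂y/∂b = 1
∂L/∂b = ∂L/∂y · ∂y/∂b = -8 × 1 = -8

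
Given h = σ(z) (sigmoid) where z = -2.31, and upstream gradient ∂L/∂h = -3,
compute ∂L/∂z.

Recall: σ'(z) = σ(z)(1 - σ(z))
∂L/∂z = -0.2464

σ(-2.31) = 0.0903
σ'(-2.31) = σ(-2.31)(1 - σ(-2.31)) = 0.0903 × 0.9097 = 0.08214
∂L/∂z = ∂L/∂h · σ'(z) = -3 × 0.08214 = -0.2464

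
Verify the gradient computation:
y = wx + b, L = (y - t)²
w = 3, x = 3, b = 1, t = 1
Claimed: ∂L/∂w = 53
Incorrect

y = (3)(3) + 1 = 10
∂L/∂y = 2(y - t) = 2(10 - 1) = 18
∂y/∂w = x = 3
∂L/∂w = 18 × 3 = 54

Claimed value: 53
Incorrect: The correct gradient is 54.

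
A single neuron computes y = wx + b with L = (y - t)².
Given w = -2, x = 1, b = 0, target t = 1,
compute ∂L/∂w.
∂L/∂w = -6

y = wx + b = (-2)(1) + 0 = -2
∂L/∂y = 2(y - t) = 2(-2 - 1) = -6
∂y/∂w = x = 1
∂L/∂w = ∂L/∂y · ∂y/∂w = -6 × 1 = -6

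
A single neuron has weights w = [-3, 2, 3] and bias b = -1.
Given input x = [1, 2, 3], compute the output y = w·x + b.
y = 9

y = (-3)(1) + (2)(2) + (3)(3) + -1 = 9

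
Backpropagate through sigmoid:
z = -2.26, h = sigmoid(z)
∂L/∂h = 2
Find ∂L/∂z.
∂L/∂z = 0.1711

σ(-2.26) = 0.09449
σ'(-2.26) = σ(-2.26)(1 - σ(-2.26)) = 0.09449 × 0.9055 = 0.08556
∂L/∂z = ∂L/∂h · σ'(z) = 2 × 0.08556 = 0.1711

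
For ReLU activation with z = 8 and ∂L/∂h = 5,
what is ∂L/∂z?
∂L/∂z = 5

h = ReLU(8) = 8
Since z > 0: ∂h/∂z = 1
∂L/∂z = ∂L/∂h · ∂h/∂z = 5 × 1 = 5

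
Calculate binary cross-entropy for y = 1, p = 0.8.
L = 0.2231

L = -1·log(0.8) - 0·log(0.2) = -log(0.8) = 0.2231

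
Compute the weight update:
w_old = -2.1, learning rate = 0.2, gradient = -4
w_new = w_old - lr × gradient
w_new = -1.3

w_new = w - η·∂L/∂w = -2.1 - 0.2×(-4) = -2.1 - (-0.8) = -1.3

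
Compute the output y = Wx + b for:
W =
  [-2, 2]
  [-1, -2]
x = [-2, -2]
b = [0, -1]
y = [0, 5]

Wx = [-2×-2 + 2×-2, -1×-2 + -2×-2]
   = [0, 6]
y = Wx + b = [0 + 0, 6 + -1] = [0, 5]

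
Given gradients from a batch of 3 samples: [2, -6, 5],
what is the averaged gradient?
Average gradient = 0.3333

Average = (1/3)(2 + -6 + 5) = 1/3 = 0.3333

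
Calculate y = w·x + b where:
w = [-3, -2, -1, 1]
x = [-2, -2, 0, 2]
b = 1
y = 13

y = (-3)(-2) + (-2)(-2) + (-1)(0) + (1)(2) + 1 = 13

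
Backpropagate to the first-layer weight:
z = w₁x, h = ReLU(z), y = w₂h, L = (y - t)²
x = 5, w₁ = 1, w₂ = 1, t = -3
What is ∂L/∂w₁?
∂L/∂w₁ = 80

Forward pass:
z = w₁x = 1×5 = 5
h = ReLU(5) = 5
y = w₂h = 1×5 = 5

Backward pass:
∂L/∂y = 2(y - t) = 2(5 - -3) = 16
∂y/∂h = w₂ = 1
∂h/∂z = 1 (ReLU derivative)
∂z/∂w₁ = x = 5

∂L/∂w₁ = 16 × 1 × 1 × 5 = 80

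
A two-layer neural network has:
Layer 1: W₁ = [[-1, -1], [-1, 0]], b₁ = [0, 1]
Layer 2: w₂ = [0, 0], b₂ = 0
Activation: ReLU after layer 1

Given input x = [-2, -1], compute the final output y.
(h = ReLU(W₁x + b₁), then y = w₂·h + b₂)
y = 0

Layer 1 pre-activation: z₁ = [3, 3]
After ReLU: h = [3, 3]
Layer 2 output: y = 0×3 + 0×3 + 0 = 0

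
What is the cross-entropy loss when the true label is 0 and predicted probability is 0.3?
L = 0.3567

L = -0·log(0.3) - 1·log(0.7) = -log(0.7) = 0.3567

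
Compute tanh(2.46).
0.9855

tanh(2.46) = (e^(2.46) - e^(-2.46))/(e^(2.46) + e^(-2.46)) = 0.9855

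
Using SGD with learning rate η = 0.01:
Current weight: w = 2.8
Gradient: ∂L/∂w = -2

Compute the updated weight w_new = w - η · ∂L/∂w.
w_new = 2.82

w_new = w - η·∂L/∂w = 2.8 - 0.01×(-2) = 2.8 - (-0.02) = 2.82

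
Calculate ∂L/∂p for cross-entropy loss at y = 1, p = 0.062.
∂L/∂p = -16.13

∂L/∂p = -y/p + (1-y)/(1-p) = -1/0.062 + 0 = -16.13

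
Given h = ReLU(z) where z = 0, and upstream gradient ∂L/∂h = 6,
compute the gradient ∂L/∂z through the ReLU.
∂L/∂z = 0

h = ReLU(0) = 0
At z = 0: ∂h/∂z = 0 (by convention)
∂L/∂z = ∂L/∂h · ∂h/∂z = 6 × 0 = 0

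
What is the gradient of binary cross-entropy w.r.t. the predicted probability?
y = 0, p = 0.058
∂L/∂p = 1.062

∂L/∂p = -y/p + (1-y)/(1-p) = 0 + 1/0.942 = 1.062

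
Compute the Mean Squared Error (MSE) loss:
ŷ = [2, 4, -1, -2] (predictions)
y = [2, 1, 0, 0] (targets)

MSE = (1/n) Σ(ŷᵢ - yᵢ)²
MSE = 3.5

MSE = (1/4)((2-2)² + (4-1)² + (-1-0)² + (-2-0)²) = (1/4)(0 + 9 + 1 + 4) = 3.5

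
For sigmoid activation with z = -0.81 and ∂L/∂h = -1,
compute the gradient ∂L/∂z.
∂L/∂z = -0.2131

σ(-0.81) = 0.3079
σ'(-0.81) = σ(-0.81)(1 - σ(-0.81)) = 0.3079 × 0.6921 = 0.2131
∂L/∂z = ∂L/∂h · σ'(z) = -1 × 0.2131 = -0.2131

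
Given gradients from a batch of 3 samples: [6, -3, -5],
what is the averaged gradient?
Average gradient = -0.6667

Average = (1/3)(6 + -3 + -5) = -2/3 = -0.6667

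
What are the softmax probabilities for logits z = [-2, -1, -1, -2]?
p = [0.1345, 0.3655, 0.3655, 0.1345]

exp(z) = [0.1353, 0.3679, 0.3679, 0.1353]
Sum = 1.006
p = [0.1345, 0.3655, 0.3655, 0.1345]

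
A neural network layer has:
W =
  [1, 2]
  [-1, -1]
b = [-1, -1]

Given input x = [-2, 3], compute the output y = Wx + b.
y = [3, -2]

Wx = [1×-2 + 2×3, -1×-2 + -1×3]
   = [4, -1]
y = Wx + b = [4 + -1, -1 + -1] = [3, -2]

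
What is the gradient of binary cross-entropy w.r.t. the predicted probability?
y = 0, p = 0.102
∂L/∂p = 1.114

∂L/∂p = -y/p + (1-y)/(1-p) = 0 + 1/0.898 = 1.114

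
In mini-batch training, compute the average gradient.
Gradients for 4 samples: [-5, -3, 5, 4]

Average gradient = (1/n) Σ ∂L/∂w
Average gradient = 0.25

Average = (1/4)(-5 + -3 + 5 + 4) = 1/4 = 0.25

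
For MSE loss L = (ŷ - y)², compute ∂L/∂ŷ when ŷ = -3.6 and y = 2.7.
∂L/∂ŷ = -12.6

∂L/∂ŷ = 2(ŷ - y) = 2(-3.6 - 2.7) = 2(-6.3) = -12.6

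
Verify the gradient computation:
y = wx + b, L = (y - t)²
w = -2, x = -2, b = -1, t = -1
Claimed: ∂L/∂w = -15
Incorrect

y = (-2)(-2) + -1 = 3
∂L/∂y = 2(y - t) = 2(3 - -1) = 8
∂y/∂w = x = -2
∂L/∂w = 8 × -2 = -16

Claimed value: -15
Incorrect: The correct gradient is -16.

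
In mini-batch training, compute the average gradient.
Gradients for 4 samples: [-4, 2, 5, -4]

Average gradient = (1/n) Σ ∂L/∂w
Average gradient = -0.25

Average = (1/4)(-4 + 2 + 5 + -4) = -1/4 = -0.25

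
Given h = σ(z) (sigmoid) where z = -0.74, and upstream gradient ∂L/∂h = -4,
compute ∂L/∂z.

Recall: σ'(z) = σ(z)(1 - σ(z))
∂L/∂z = -0.8747

σ(-0.74) = 0.323
σ'(-0.74) = σ(-0.74)(1 - σ(-0.74)) = 0.323 × 0.677 = 0.2187
∂L/∂z = ∂L/∂h · σ'(z) = -4 × 0.2187 = -0.8747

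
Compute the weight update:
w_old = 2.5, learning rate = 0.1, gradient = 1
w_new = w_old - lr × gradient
w_new = 2.4

w_new = w - η·∂L/∂w = 2.5 - 0.1×(1) = 2.5 - (0.1) = 2.4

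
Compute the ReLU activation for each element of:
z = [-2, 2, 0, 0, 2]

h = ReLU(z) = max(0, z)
h = [0, 2, 0, 0, 2]

ReLU applied element-wise: max(0,-2)=0, max(0,2)=2, max(0,0)=0, max(0,0)=0, max(0,2)=2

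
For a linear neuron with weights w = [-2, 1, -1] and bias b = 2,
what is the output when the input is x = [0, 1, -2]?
y = 5

y = (-2)(0) + (1)(1) + (-1)(-2) + 2 = 5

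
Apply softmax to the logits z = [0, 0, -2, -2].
p = [0.4404, 0.4404, 0.0596, 0.0596]

exp(z) = [1, 1, 0.1353, 0.1353]
Sum = 2.271
p = [0.4404, 0.4404, 0.0596, 0.0596]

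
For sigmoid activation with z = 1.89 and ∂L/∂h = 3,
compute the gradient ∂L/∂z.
∂L/∂z = 0.3421

σ(1.89) = 0.8688
σ'(1.89) = σ(1.89)(1 - σ(1.89)) = 0.8688 × 0.1312 = 0.114
∂L/∂z = ∂L/∂h · σ'(z) = 3 × 0.114 = 0.3421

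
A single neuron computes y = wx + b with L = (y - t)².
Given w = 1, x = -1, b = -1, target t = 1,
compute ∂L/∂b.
∂L/∂b = -6

y = wx + b = (1)(-1) + -1 = -2
∂L/∂y = 2(y - t) = 2(-2 - 1) = -6
∂y/∂b = 1
∂L/∂b = ∂L/∂y · ∂y/∂b = -6 × 1 = -6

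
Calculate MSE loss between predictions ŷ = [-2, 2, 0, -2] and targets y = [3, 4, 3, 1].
MSE = 11.75

MSE = (1/4)((-2-3)² + (2-4)² + (0-3)² + (-2-1)²) = (1/4)(25 + 4 + 9 + 9) = 11.75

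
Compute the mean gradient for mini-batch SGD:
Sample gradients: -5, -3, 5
Average gradient = -1

Average = (1/3)(-5 + -3 + 5) = -3/3 = -1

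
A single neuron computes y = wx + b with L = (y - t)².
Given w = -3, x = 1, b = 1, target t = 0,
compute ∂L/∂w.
∂L/∂w = -4

y = wx + b = (-3)(1) + 1 = -2
∂L/∂y = 2(y - t) = 2(-2 - 0) = -4
∂y/∂w = x = 1
∂L/∂w = ∂L/∂y · ∂y/∂w = -4 × 1 = -4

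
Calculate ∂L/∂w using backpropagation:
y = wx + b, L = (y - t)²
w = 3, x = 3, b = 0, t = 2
∂L/∂w = 42

y = wx + b = (3)(3) + 0 = 9
∂L/∂y = 2(y - t) = 2(9 - 2) = 14
∂y/∂w = x = 3
∂L/∂w = ∂L/∂y · ∂y/∂w = 14 × 3 = 42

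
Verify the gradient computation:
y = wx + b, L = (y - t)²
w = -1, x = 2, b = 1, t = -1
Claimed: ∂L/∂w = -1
Incorrect

y = (-1)(2) + 1 = -1
∂L/∂y = 2(y - t) = 2(-1 - -1) = 0
∂y/∂w = x = 2
∂L/∂w = 0 × 2 = 0

Claimed value: -1
Incorrect: The correct gradient is 0.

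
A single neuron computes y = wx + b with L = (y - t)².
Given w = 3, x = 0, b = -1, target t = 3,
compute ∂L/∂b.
∂L/∂b = -8

y = wx + b = (3)(0) + -1 = -1
∂L/∂y = 2(y - t) = 2(-1 - 3) = -8
∂y/∂b = 1
∂L/∂b = ∂L/∂y · ∂y/∂b = -8 × 1 = -8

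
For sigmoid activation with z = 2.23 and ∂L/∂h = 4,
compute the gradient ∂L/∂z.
∂L/∂z = 0.3506

σ(2.23) = 0.9029
σ'(2.23) = σ(2.23)(1 - σ(2.23)) = 0.9029 × 0.09709 = 0.08766
∂L/∂z = ∂L/∂h · σ'(z) = 4 × 0.08766 = 0.3506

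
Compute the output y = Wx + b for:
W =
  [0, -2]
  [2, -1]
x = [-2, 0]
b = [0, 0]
y = [0, -4]

Wx = [0×-2 + -2×0, 2×-2 + -1×0]
   = [0, -4]
y = Wx + b = [0 + 0, -4 + 0] = [0, -4]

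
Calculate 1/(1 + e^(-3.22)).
0.9616

sigmoid(3.22) = 1/(1 + e^(-3.22)) = 1/(1 + 0.03996) = 0.9616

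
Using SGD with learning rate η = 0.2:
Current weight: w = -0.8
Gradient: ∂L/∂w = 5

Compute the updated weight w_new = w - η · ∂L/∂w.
w_new = -1.8

w_new = w - η·∂L/∂w = -0.8 - 0.2×(5) = -0.8 - (1) = -1.8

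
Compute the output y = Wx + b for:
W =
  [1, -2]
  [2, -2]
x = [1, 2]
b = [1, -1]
y = [-2, -3]

Wx = [1×1 + -2×2, 2×1 + -2×2]
   = [-3, -2]
y = Wx + b = [-3 + 1, -2 + -1] = [-2, -3]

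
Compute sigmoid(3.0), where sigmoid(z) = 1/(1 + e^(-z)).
0.9526

sigmoid(3.0) = 1/(1 + e^(-3.0)) = 1/(1 + 0.04979) = 0.9526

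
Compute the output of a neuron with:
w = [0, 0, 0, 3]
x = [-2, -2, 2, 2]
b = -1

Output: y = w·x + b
y = 5

y = (0)(-2) + (0)(-2) + (0)(2) + (3)(2) + -1 = 5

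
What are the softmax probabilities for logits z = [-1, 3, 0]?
p = [0.0171, 0.9362, 0.0466]

exp(z) = [0.3679, 20.09, 1]
Sum = 21.45
p = [0.0171, 0.9362, 0.0466]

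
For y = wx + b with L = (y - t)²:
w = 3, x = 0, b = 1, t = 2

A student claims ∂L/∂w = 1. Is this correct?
Incorrect

y = (3)(0) + 1 = 1
∂L/∂y = 2(y - t) = 2(1 - 2) = -2
∂y/∂w = x = 0
∂L/∂w = -2 × 0 = 0

Claimed value: 1
Incorrect: The correct gradient is 0.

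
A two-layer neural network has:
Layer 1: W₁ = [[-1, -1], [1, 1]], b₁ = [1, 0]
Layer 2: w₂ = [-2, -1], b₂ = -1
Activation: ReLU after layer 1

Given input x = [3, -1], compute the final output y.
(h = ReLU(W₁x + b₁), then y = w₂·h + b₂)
y = -3

Layer 1 pre-activation: z₁ = [-1, 2]
After ReLU: h = [0, 2]
Layer 2 output: y = -2×0 + -1×2 + -1 = -3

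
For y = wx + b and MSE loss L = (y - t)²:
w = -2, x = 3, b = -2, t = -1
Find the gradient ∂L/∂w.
∂L/∂w = -42

y = wx + b = (-2)(3) + -2 = -8
∂L/∂y = 2(y - t) = 2(-8 - -1) = -14
∂y/∂w = x = 3
∂L/∂w = ∂L/∂y · ∂y/∂w = -14 × 3 = -42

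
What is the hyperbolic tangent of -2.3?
-0.9801

tanh(-2.3) = (e^(-2.3) - e^(2.3))/(e^(-2.3) + e^(2.3)) = -0.9801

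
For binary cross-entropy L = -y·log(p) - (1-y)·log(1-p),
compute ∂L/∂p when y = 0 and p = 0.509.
∂L/∂p = 2.037

∂L/∂p = -y/p + (1-y)/(1-p) = 0 + 1/0.491 = 2.037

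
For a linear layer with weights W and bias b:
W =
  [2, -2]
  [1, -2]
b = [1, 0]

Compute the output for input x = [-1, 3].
y = [-7, -7]

Wx = [2×-1 + -2×3, 1×-1 + -2×3]
   = [-8, -7]
y = Wx + b = [-8 + 1, -7 + 0] = [-7, -7]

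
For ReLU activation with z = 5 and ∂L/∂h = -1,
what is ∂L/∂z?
∂L/∂z = -1

h = ReLU(5) = 5
Since z > 0: ∂h/∂z = 1
∂L/∂z = ∂L/∂h · ∂h/∂z = -1 × 1 = -1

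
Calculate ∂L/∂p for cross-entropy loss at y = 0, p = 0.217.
∂L/∂p = 1.277

∂L/∂p = -y/p + (1-y)/(1-p) = 0 + 1/0.783 = 1.277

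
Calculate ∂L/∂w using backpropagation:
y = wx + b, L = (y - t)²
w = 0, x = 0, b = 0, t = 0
∂L/∂w = 0

y = wx + b = (0)(0) + 0 = 0
∂L/∂y = 2(y - t) = 2(0 - 0) = 0
∂y/∂w = x = 0
∂L/∂w = ∂L/∂y · ∂y/∂w = 0 × 0 = 0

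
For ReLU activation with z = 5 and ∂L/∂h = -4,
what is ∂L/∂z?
∂L/∂z = -4

h = ReLU(5) = 5
Since z > 0: ∂h/∂z = 1
∂L/∂z = ∂L/∂h · ∂h/∂z = -4 × 1 = -4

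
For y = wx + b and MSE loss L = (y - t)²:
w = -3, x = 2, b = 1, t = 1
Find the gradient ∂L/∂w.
∂L/∂w = -24

y = wx + b = (-3)(2) + 1 = -5
∂L/∂y = 2(y - t) = 2(-5 - 1) = -12
∂y/∂w = x = 2
∂L/∂w = ∂L/∂y · ∂y/∂w = -12 × 2 = -24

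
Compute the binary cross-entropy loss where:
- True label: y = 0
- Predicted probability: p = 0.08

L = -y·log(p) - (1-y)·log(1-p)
L = 0.08338

L = -0·log(0.08) - 1·log(0.92) = -log(0.92) = 0.08338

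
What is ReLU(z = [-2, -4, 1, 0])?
h = [0, 0, 1, 0]

ReLU applied element-wise: max(0,-2)=0, max(0,-4)=0, max(0,1)=1, max(0,0)=0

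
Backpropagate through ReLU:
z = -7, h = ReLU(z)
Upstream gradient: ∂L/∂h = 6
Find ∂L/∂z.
∂L/∂z = 0

h = ReLU(-7) = 0
Since z < 0: ∂h/∂z = 0
∂L/∂z = ∂L/∂h · ∂h/∂z = 6 × 0 = 0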